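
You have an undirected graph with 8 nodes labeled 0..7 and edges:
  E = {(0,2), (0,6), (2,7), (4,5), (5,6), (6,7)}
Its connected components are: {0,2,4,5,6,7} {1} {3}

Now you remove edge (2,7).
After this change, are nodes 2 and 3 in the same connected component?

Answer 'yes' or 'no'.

Initial components: {0,2,4,5,6,7} {1} {3}
Removing edge (2,7): not a bridge — component count unchanged at 3.
New components: {0,2,4,5,6,7} {1} {3}
Are 2 and 3 in the same component? no

Answer: no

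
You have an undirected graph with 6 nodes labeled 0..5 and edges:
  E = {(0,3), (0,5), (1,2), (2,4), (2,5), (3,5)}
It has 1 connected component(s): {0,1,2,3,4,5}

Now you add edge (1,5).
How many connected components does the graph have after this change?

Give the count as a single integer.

Answer: 1

Derivation:
Initial component count: 1
Add (1,5): endpoints already in same component. Count unchanged: 1.
New component count: 1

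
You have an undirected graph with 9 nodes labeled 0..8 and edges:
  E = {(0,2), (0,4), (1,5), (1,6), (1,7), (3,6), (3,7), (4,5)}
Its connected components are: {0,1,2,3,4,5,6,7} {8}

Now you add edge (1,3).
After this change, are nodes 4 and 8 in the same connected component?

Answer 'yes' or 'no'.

Initial components: {0,1,2,3,4,5,6,7} {8}
Adding edge (1,3): both already in same component {0,1,2,3,4,5,6,7}. No change.
New components: {0,1,2,3,4,5,6,7} {8}
Are 4 and 8 in the same component? no

Answer: no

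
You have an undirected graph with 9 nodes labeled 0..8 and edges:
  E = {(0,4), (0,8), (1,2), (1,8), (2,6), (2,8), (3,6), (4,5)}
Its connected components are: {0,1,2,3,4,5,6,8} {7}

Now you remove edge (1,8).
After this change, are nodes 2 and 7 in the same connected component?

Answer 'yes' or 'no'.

Initial components: {0,1,2,3,4,5,6,8} {7}
Removing edge (1,8): not a bridge — component count unchanged at 2.
New components: {0,1,2,3,4,5,6,8} {7}
Are 2 and 7 in the same component? no

Answer: no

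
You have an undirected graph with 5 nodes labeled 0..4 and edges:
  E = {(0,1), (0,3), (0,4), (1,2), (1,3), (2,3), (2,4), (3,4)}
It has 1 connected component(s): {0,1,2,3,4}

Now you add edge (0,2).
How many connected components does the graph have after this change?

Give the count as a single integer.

Answer: 1

Derivation:
Initial component count: 1
Add (0,2): endpoints already in same component. Count unchanged: 1.
New component count: 1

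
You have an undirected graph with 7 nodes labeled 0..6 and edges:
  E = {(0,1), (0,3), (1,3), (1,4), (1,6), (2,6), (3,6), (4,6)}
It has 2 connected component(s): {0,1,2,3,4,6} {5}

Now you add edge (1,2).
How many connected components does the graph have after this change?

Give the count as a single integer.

Answer: 2

Derivation:
Initial component count: 2
Add (1,2): endpoints already in same component. Count unchanged: 2.
New component count: 2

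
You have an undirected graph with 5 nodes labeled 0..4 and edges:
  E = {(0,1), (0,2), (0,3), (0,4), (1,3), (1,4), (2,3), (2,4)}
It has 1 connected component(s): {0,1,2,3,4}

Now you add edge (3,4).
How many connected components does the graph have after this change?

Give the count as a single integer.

Initial component count: 1
Add (3,4): endpoints already in same component. Count unchanged: 1.
New component count: 1

Answer: 1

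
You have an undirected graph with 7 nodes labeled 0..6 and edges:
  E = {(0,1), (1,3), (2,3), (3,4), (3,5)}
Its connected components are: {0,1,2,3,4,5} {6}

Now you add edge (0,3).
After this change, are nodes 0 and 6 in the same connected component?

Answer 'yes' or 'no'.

Initial components: {0,1,2,3,4,5} {6}
Adding edge (0,3): both already in same component {0,1,2,3,4,5}. No change.
New components: {0,1,2,3,4,5} {6}
Are 0 and 6 in the same component? no

Answer: no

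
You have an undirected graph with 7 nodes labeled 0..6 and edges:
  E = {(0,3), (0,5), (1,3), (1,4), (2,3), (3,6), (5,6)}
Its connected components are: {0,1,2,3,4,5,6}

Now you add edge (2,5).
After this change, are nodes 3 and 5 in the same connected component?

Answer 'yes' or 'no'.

Answer: yes

Derivation:
Initial components: {0,1,2,3,4,5,6}
Adding edge (2,5): both already in same component {0,1,2,3,4,5,6}. No change.
New components: {0,1,2,3,4,5,6}
Are 3 and 5 in the same component? yes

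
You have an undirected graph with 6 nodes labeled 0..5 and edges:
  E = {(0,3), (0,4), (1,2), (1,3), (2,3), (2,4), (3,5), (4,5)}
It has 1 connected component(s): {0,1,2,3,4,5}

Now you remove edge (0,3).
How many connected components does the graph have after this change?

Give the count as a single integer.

Answer: 1

Derivation:
Initial component count: 1
Remove (0,3): not a bridge. Count unchanged: 1.
  After removal, components: {0,1,2,3,4,5}
New component count: 1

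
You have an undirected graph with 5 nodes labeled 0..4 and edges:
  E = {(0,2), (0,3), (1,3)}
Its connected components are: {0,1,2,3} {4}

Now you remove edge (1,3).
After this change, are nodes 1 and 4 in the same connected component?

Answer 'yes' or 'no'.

Initial components: {0,1,2,3} {4}
Removing edge (1,3): it was a bridge — component count 2 -> 3.
New components: {0,2,3} {1} {4}
Are 1 and 4 in the same component? no

Answer: no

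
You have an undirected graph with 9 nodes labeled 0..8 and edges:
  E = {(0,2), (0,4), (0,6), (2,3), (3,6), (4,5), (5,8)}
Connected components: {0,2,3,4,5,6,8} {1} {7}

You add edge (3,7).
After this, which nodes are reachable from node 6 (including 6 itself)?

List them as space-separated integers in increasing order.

Before: nodes reachable from 6: {0,2,3,4,5,6,8}
Adding (3,7): merges 6's component with another. Reachability grows.
After: nodes reachable from 6: {0,2,3,4,5,6,7,8}

Answer: 0 2 3 4 5 6 7 8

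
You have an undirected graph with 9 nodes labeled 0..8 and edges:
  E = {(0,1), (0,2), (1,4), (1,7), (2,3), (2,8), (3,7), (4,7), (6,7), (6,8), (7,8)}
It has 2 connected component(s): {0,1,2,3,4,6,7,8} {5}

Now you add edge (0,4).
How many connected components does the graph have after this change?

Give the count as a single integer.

Answer: 2

Derivation:
Initial component count: 2
Add (0,4): endpoints already in same component. Count unchanged: 2.
New component count: 2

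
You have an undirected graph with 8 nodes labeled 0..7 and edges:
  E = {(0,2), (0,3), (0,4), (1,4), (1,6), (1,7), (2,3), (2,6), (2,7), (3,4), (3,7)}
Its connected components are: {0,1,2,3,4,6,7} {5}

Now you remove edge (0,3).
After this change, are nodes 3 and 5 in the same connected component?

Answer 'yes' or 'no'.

Answer: no

Derivation:
Initial components: {0,1,2,3,4,6,7} {5}
Removing edge (0,3): not a bridge — component count unchanged at 2.
New components: {0,1,2,3,4,6,7} {5}
Are 3 and 5 in the same component? no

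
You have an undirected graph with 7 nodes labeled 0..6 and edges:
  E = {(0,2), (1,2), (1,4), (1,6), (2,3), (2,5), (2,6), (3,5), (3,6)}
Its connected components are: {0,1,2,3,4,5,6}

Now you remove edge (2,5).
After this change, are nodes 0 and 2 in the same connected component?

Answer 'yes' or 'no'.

Answer: yes

Derivation:
Initial components: {0,1,2,3,4,5,6}
Removing edge (2,5): not a bridge — component count unchanged at 1.
New components: {0,1,2,3,4,5,6}
Are 0 and 2 in the same component? yes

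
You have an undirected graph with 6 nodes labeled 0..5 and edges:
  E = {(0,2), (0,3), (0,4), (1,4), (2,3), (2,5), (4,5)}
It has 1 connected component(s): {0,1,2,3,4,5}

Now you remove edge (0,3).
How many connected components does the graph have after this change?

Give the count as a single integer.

Initial component count: 1
Remove (0,3): not a bridge. Count unchanged: 1.
  After removal, components: {0,1,2,3,4,5}
New component count: 1

Answer: 1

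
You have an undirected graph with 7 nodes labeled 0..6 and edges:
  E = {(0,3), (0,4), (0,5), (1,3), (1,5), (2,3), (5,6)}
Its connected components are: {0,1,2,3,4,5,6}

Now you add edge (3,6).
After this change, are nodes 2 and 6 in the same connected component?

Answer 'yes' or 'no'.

Answer: yes

Derivation:
Initial components: {0,1,2,3,4,5,6}
Adding edge (3,6): both already in same component {0,1,2,3,4,5,6}. No change.
New components: {0,1,2,3,4,5,6}
Are 2 and 6 in the same component? yes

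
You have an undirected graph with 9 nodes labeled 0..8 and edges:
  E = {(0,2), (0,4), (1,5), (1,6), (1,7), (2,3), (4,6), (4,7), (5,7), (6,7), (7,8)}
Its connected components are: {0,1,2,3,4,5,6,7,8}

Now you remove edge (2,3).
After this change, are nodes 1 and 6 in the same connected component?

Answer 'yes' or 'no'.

Initial components: {0,1,2,3,4,5,6,7,8}
Removing edge (2,3): it was a bridge — component count 1 -> 2.
New components: {0,1,2,4,5,6,7,8} {3}
Are 1 and 6 in the same component? yes

Answer: yes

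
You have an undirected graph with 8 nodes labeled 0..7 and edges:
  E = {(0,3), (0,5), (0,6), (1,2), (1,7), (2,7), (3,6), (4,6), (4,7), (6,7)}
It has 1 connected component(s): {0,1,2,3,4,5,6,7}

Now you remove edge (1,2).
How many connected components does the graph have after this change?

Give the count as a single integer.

Answer: 1

Derivation:
Initial component count: 1
Remove (1,2): not a bridge. Count unchanged: 1.
  After removal, components: {0,1,2,3,4,5,6,7}
New component count: 1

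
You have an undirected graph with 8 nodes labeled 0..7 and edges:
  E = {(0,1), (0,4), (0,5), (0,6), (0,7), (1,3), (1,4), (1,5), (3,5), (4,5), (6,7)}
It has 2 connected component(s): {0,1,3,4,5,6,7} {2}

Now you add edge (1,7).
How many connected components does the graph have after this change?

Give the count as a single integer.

Answer: 2

Derivation:
Initial component count: 2
Add (1,7): endpoints already in same component. Count unchanged: 2.
New component count: 2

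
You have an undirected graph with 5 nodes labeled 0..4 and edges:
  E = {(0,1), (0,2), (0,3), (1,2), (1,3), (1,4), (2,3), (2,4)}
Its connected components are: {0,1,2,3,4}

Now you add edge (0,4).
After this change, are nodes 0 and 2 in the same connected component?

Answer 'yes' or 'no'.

Answer: yes

Derivation:
Initial components: {0,1,2,3,4}
Adding edge (0,4): both already in same component {0,1,2,3,4}. No change.
New components: {0,1,2,3,4}
Are 0 and 2 in the same component? yes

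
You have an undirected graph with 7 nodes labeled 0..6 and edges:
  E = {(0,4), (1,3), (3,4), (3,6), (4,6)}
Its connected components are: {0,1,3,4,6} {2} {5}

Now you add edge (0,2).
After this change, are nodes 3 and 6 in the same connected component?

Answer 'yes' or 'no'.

Answer: yes

Derivation:
Initial components: {0,1,3,4,6} {2} {5}
Adding edge (0,2): merges {0,1,3,4,6} and {2}.
New components: {0,1,2,3,4,6} {5}
Are 3 and 6 in the same component? yes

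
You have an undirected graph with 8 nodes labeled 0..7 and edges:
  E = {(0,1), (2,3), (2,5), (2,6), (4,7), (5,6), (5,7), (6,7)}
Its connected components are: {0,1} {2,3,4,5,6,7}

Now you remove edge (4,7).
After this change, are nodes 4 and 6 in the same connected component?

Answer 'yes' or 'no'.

Answer: no

Derivation:
Initial components: {0,1} {2,3,4,5,6,7}
Removing edge (4,7): it was a bridge — component count 2 -> 3.
New components: {0,1} {2,3,5,6,7} {4}
Are 4 and 6 in the same component? no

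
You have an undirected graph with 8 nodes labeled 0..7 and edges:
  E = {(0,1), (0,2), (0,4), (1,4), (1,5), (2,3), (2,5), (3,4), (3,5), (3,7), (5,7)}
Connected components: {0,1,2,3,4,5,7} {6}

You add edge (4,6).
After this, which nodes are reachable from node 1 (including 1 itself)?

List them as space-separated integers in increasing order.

Before: nodes reachable from 1: {0,1,2,3,4,5,7}
Adding (4,6): merges 1's component with another. Reachability grows.
After: nodes reachable from 1: {0,1,2,3,4,5,6,7}

Answer: 0 1 2 3 4 5 6 7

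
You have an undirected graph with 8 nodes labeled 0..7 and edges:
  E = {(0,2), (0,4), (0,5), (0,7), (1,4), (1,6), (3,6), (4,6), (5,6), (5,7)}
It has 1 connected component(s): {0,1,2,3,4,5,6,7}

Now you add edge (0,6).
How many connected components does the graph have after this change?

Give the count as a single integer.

Initial component count: 1
Add (0,6): endpoints already in same component. Count unchanged: 1.
New component count: 1

Answer: 1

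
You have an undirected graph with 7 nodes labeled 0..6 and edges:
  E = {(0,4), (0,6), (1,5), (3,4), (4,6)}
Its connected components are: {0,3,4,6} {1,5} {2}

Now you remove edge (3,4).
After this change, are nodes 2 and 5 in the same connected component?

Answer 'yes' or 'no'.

Answer: no

Derivation:
Initial components: {0,3,4,6} {1,5} {2}
Removing edge (3,4): it was a bridge — component count 3 -> 4.
New components: {0,4,6} {1,5} {2} {3}
Are 2 and 5 in the same component? no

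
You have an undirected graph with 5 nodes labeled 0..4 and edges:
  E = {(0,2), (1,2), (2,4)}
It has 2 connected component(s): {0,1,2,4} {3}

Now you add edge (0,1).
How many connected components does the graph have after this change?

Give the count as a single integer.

Answer: 2

Derivation:
Initial component count: 2
Add (0,1): endpoints already in same component. Count unchanged: 2.
New component count: 2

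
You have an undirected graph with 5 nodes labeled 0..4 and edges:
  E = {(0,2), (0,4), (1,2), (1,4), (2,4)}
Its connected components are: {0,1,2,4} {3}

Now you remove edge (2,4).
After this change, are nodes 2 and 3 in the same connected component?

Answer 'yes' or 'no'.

Answer: no

Derivation:
Initial components: {0,1,2,4} {3}
Removing edge (2,4): not a bridge — component count unchanged at 2.
New components: {0,1,2,4} {3}
Are 2 and 3 in the same component? no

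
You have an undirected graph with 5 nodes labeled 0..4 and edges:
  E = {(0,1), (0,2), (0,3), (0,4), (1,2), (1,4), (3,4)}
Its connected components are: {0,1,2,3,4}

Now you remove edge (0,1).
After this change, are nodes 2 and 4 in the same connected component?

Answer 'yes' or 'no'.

Answer: yes

Derivation:
Initial components: {0,1,2,3,4}
Removing edge (0,1): not a bridge — component count unchanged at 1.
New components: {0,1,2,3,4}
Are 2 and 4 in the same component? yes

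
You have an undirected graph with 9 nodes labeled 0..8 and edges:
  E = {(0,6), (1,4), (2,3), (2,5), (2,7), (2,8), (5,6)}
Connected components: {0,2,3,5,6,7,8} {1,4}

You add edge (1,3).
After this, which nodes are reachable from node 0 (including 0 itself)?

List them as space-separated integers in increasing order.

Before: nodes reachable from 0: {0,2,3,5,6,7,8}
Adding (1,3): merges 0's component with another. Reachability grows.
After: nodes reachable from 0: {0,1,2,3,4,5,6,7,8}

Answer: 0 1 2 3 4 5 6 7 8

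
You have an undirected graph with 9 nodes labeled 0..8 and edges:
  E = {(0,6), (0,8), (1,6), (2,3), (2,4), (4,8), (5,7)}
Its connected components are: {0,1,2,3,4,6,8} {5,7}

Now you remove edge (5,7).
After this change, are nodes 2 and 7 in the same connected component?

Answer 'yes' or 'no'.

Initial components: {0,1,2,3,4,6,8} {5,7}
Removing edge (5,7): it was a bridge — component count 2 -> 3.
New components: {0,1,2,3,4,6,8} {5} {7}
Are 2 and 7 in the same component? no

Answer: no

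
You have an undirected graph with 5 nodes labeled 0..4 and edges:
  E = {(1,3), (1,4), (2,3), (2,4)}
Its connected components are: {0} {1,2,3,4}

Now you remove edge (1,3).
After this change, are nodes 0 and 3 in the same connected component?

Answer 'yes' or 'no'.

Initial components: {0} {1,2,3,4}
Removing edge (1,3): not a bridge — component count unchanged at 2.
New components: {0} {1,2,3,4}
Are 0 and 3 in the same component? no

Answer: no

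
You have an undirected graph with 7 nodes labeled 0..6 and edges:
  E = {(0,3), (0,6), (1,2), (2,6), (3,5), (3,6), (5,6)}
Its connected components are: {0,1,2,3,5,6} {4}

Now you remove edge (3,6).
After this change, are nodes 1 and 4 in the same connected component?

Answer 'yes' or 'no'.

Initial components: {0,1,2,3,5,6} {4}
Removing edge (3,6): not a bridge — component count unchanged at 2.
New components: {0,1,2,3,5,6} {4}
Are 1 and 4 in the same component? no

Answer: no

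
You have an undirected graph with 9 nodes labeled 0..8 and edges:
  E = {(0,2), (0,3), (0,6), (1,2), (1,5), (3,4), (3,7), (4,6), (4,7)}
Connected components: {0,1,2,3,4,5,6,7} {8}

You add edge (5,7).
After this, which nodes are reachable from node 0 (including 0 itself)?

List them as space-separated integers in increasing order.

Before: nodes reachable from 0: {0,1,2,3,4,5,6,7}
Adding (5,7): both endpoints already in same component. Reachability from 0 unchanged.
After: nodes reachable from 0: {0,1,2,3,4,5,6,7}

Answer: 0 1 2 3 4 5 6 7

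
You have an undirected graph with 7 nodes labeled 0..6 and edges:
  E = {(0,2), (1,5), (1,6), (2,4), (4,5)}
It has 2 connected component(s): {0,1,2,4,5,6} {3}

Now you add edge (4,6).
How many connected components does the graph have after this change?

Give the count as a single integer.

Initial component count: 2
Add (4,6): endpoints already in same component. Count unchanged: 2.
New component count: 2

Answer: 2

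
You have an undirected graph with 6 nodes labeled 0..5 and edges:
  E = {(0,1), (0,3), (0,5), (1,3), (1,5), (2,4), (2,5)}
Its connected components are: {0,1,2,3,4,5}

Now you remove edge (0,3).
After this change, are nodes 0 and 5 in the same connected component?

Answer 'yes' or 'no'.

Answer: yes

Derivation:
Initial components: {0,1,2,3,4,5}
Removing edge (0,3): not a bridge — component count unchanged at 1.
New components: {0,1,2,3,4,5}
Are 0 and 5 in the same component? yes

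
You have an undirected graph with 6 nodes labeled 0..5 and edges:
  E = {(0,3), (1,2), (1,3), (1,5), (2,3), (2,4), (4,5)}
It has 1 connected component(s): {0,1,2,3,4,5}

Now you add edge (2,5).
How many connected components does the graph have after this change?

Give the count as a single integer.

Answer: 1

Derivation:
Initial component count: 1
Add (2,5): endpoints already in same component. Count unchanged: 1.
New component count: 1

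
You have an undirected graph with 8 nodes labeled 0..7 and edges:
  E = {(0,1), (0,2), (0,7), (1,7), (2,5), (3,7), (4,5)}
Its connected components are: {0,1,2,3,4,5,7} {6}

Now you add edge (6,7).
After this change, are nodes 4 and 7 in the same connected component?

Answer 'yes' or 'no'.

Initial components: {0,1,2,3,4,5,7} {6}
Adding edge (6,7): merges {6} and {0,1,2,3,4,5,7}.
New components: {0,1,2,3,4,5,6,7}
Are 4 and 7 in the same component? yes

Answer: yes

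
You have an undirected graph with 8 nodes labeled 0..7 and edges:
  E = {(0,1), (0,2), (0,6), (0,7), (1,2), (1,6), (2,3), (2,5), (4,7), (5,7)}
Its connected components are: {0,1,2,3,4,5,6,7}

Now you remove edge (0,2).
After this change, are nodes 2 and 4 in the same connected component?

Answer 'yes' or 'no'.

Initial components: {0,1,2,3,4,5,6,7}
Removing edge (0,2): not a bridge — component count unchanged at 1.
New components: {0,1,2,3,4,5,6,7}
Are 2 and 4 in the same component? yes

Answer: yes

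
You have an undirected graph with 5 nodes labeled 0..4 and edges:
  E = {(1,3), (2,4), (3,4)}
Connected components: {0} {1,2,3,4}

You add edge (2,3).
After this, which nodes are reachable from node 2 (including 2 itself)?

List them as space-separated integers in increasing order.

Answer: 1 2 3 4

Derivation:
Before: nodes reachable from 2: {1,2,3,4}
Adding (2,3): both endpoints already in same component. Reachability from 2 unchanged.
After: nodes reachable from 2: {1,2,3,4}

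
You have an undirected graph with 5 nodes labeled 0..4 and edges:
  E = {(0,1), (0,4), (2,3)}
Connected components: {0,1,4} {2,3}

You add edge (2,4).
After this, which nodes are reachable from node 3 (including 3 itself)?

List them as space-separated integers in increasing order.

Answer: 0 1 2 3 4

Derivation:
Before: nodes reachable from 3: {2,3}
Adding (2,4): merges 3's component with another. Reachability grows.
After: nodes reachable from 3: {0,1,2,3,4}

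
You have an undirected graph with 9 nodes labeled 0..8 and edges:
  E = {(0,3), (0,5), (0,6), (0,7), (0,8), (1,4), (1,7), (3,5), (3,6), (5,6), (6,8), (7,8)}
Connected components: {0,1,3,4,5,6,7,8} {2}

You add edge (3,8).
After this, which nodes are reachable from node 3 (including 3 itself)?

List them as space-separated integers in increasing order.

Answer: 0 1 3 4 5 6 7 8

Derivation:
Before: nodes reachable from 3: {0,1,3,4,5,6,7,8}
Adding (3,8): both endpoints already in same component. Reachability from 3 unchanged.
After: nodes reachable from 3: {0,1,3,4,5,6,7,8}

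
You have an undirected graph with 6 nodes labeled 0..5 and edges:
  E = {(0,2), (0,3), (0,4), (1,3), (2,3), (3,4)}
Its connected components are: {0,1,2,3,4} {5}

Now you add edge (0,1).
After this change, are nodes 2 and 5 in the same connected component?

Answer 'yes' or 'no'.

Initial components: {0,1,2,3,4} {5}
Adding edge (0,1): both already in same component {0,1,2,3,4}. No change.
New components: {0,1,2,3,4} {5}
Are 2 and 5 in the same component? no

Answer: no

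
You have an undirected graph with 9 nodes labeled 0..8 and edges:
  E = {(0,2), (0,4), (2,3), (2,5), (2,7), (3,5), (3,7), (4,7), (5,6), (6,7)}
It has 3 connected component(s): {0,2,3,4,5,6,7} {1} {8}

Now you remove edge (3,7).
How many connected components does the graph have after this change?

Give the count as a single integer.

Answer: 3

Derivation:
Initial component count: 3
Remove (3,7): not a bridge. Count unchanged: 3.
  After removal, components: {0,2,3,4,5,6,7} {1} {8}
New component count: 3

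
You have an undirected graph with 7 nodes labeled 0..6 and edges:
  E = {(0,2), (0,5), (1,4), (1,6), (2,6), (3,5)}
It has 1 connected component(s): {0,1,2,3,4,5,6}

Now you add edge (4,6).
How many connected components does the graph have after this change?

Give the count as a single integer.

Answer: 1

Derivation:
Initial component count: 1
Add (4,6): endpoints already in same component. Count unchanged: 1.
New component count: 1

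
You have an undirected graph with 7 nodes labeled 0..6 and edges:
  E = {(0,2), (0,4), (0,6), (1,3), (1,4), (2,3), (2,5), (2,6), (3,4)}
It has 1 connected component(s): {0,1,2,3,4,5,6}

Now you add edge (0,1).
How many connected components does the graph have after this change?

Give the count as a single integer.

Initial component count: 1
Add (0,1): endpoints already in same component. Count unchanged: 1.
New component count: 1

Answer: 1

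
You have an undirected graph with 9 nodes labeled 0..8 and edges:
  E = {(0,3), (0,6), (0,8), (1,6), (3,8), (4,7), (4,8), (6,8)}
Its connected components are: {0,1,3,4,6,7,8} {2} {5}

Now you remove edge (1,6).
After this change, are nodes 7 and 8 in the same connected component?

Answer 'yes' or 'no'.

Answer: yes

Derivation:
Initial components: {0,1,3,4,6,7,8} {2} {5}
Removing edge (1,6): it was a bridge — component count 3 -> 4.
New components: {0,3,4,6,7,8} {1} {2} {5}
Are 7 and 8 in the same component? yes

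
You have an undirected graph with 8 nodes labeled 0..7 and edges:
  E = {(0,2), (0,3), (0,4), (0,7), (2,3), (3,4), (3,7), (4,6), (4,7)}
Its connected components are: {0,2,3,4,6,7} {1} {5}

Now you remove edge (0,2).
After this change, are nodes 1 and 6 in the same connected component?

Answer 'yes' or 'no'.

Initial components: {0,2,3,4,6,7} {1} {5}
Removing edge (0,2): not a bridge — component count unchanged at 3.
New components: {0,2,3,4,6,7} {1} {5}
Are 1 and 6 in the same component? no

Answer: no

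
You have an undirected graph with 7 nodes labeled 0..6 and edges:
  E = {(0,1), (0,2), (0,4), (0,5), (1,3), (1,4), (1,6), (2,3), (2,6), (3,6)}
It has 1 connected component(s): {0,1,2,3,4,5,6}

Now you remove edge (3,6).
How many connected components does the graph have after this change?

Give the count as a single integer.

Answer: 1

Derivation:
Initial component count: 1
Remove (3,6): not a bridge. Count unchanged: 1.
  After removal, components: {0,1,2,3,4,5,6}
New component count: 1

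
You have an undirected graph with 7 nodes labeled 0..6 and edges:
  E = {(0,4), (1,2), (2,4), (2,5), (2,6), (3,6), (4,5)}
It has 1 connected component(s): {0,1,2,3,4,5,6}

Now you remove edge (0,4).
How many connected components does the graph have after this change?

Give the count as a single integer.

Answer: 2

Derivation:
Initial component count: 1
Remove (0,4): it was a bridge. Count increases: 1 -> 2.
  After removal, components: {0} {1,2,3,4,5,6}
New component count: 2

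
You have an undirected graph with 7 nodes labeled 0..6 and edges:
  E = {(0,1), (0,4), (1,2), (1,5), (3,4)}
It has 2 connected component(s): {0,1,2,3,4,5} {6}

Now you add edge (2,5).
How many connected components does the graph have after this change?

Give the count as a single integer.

Initial component count: 2
Add (2,5): endpoints already in same component. Count unchanged: 2.
New component count: 2

Answer: 2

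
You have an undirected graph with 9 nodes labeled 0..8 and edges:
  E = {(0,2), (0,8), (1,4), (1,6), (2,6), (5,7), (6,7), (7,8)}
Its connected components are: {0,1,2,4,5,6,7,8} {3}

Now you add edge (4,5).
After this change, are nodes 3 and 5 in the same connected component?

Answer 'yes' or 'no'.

Initial components: {0,1,2,4,5,6,7,8} {3}
Adding edge (4,5): both already in same component {0,1,2,4,5,6,7,8}. No change.
New components: {0,1,2,4,5,6,7,8} {3}
Are 3 and 5 in the same component? no

Answer: no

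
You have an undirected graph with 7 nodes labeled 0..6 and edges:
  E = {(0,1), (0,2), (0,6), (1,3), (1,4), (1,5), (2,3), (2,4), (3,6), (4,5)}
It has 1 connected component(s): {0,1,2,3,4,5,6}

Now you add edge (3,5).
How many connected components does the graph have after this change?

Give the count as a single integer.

Answer: 1

Derivation:
Initial component count: 1
Add (3,5): endpoints already in same component. Count unchanged: 1.
New component count: 1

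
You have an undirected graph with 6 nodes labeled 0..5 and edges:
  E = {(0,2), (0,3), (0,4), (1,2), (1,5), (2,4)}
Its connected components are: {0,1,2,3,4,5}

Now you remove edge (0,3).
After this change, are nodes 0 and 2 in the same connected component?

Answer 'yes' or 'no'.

Answer: yes

Derivation:
Initial components: {0,1,2,3,4,5}
Removing edge (0,3): it was a bridge — component count 1 -> 2.
New components: {0,1,2,4,5} {3}
Are 0 and 2 in the same component? yes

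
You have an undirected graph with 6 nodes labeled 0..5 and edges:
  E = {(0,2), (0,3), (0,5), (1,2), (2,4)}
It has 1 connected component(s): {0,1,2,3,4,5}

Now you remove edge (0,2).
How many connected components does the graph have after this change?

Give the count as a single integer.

Answer: 2

Derivation:
Initial component count: 1
Remove (0,2): it was a bridge. Count increases: 1 -> 2.
  After removal, components: {0,3,5} {1,2,4}
New component count: 2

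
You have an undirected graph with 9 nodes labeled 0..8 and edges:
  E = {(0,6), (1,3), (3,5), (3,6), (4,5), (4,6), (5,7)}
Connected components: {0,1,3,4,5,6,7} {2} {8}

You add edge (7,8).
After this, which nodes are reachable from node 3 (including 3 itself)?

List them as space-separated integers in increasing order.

Before: nodes reachable from 3: {0,1,3,4,5,6,7}
Adding (7,8): merges 3's component with another. Reachability grows.
After: nodes reachable from 3: {0,1,3,4,5,6,7,8}

Answer: 0 1 3 4 5 6 7 8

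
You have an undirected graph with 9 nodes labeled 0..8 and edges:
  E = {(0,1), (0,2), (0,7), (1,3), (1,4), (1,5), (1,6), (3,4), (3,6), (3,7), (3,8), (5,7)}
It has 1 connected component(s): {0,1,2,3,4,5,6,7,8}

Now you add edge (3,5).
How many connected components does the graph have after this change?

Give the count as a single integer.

Initial component count: 1
Add (3,5): endpoints already in same component. Count unchanged: 1.
New component count: 1

Answer: 1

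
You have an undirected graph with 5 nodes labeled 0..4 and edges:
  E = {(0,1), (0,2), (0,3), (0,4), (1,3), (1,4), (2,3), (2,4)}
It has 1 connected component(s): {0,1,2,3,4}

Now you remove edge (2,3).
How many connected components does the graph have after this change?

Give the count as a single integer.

Initial component count: 1
Remove (2,3): not a bridge. Count unchanged: 1.
  After removal, components: {0,1,2,3,4}
New component count: 1

Answer: 1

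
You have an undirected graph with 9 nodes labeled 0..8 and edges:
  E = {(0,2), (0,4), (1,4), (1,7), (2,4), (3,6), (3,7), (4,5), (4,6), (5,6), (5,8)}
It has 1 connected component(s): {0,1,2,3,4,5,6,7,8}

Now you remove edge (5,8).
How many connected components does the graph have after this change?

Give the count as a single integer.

Answer: 2

Derivation:
Initial component count: 1
Remove (5,8): it was a bridge. Count increases: 1 -> 2.
  After removal, components: {0,1,2,3,4,5,6,7} {8}
New component count: 2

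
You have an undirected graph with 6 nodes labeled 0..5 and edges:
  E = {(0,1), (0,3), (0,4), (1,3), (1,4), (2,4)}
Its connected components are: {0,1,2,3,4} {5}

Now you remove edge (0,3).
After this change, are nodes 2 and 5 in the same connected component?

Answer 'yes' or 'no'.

Answer: no

Derivation:
Initial components: {0,1,2,3,4} {5}
Removing edge (0,3): not a bridge — component count unchanged at 2.
New components: {0,1,2,3,4} {5}
Are 2 and 5 in the same component? no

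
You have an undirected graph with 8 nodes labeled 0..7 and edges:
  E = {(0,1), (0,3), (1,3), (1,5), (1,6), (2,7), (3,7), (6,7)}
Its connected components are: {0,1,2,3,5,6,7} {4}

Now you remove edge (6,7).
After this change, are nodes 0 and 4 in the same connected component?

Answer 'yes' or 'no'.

Initial components: {0,1,2,3,5,6,7} {4}
Removing edge (6,7): not a bridge — component count unchanged at 2.
New components: {0,1,2,3,5,6,7} {4}
Are 0 and 4 in the same component? no

Answer: no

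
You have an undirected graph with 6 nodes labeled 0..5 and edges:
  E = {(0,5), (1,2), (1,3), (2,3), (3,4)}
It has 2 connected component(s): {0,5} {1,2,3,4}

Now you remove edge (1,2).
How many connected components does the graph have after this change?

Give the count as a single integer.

Answer: 2

Derivation:
Initial component count: 2
Remove (1,2): not a bridge. Count unchanged: 2.
  After removal, components: {0,5} {1,2,3,4}
New component count: 2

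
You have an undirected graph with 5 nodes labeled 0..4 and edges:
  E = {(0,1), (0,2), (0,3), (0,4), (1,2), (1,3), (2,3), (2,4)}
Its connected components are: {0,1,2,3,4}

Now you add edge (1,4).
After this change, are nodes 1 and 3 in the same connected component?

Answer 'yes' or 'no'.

Answer: yes

Derivation:
Initial components: {0,1,2,3,4}
Adding edge (1,4): both already in same component {0,1,2,3,4}. No change.
New components: {0,1,2,3,4}
Are 1 and 3 in the same component? yes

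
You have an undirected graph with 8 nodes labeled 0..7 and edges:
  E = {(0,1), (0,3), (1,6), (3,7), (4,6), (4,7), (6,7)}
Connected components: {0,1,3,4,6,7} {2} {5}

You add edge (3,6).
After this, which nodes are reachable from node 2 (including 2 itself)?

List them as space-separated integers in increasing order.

Answer: 2

Derivation:
Before: nodes reachable from 2: {2}
Adding (3,6): both endpoints already in same component. Reachability from 2 unchanged.
After: nodes reachable from 2: {2}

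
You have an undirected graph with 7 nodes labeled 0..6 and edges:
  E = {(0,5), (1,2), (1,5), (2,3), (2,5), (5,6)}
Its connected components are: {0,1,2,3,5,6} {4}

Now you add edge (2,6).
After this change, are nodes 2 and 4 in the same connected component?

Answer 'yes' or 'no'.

Initial components: {0,1,2,3,5,6} {4}
Adding edge (2,6): both already in same component {0,1,2,3,5,6}. No change.
New components: {0,1,2,3,5,6} {4}
Are 2 and 4 in the same component? no

Answer: no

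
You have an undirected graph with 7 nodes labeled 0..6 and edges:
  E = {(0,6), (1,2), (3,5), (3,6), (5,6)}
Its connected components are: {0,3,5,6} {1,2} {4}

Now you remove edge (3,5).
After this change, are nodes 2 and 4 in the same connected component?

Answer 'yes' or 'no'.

Initial components: {0,3,5,6} {1,2} {4}
Removing edge (3,5): not a bridge — component count unchanged at 3.
New components: {0,3,5,6} {1,2} {4}
Are 2 and 4 in the same component? no

Answer: no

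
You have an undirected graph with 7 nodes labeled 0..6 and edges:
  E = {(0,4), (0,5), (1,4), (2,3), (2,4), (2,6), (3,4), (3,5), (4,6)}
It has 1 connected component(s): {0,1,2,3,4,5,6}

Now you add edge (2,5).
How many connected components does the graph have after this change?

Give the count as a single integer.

Initial component count: 1
Add (2,5): endpoints already in same component. Count unchanged: 1.
New component count: 1

Answer: 1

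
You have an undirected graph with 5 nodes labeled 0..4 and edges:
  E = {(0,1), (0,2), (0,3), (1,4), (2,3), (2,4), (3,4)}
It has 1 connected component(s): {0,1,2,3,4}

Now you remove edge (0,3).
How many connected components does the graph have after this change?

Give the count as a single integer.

Initial component count: 1
Remove (0,3): not a bridge. Count unchanged: 1.
  After removal, components: {0,1,2,3,4}
New component count: 1

Answer: 1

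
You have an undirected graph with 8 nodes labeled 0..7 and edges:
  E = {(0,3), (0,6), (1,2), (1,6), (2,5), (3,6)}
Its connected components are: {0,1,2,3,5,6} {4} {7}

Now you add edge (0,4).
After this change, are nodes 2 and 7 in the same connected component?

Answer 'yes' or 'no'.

Initial components: {0,1,2,3,5,6} {4} {7}
Adding edge (0,4): merges {0,1,2,3,5,6} and {4}.
New components: {0,1,2,3,4,5,6} {7}
Are 2 and 7 in the same component? no

Answer: no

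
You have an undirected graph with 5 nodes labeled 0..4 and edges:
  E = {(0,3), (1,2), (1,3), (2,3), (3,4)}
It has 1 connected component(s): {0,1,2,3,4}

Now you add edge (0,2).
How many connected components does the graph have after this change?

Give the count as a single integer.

Answer: 1

Derivation:
Initial component count: 1
Add (0,2): endpoints already in same component. Count unchanged: 1.
New component count: 1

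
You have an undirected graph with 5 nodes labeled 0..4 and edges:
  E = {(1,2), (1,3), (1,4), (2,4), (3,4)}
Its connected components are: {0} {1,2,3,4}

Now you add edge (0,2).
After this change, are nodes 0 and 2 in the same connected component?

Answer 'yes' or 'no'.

Initial components: {0} {1,2,3,4}
Adding edge (0,2): merges {0} and {1,2,3,4}.
New components: {0,1,2,3,4}
Are 0 and 2 in the same component? yes

Answer: yes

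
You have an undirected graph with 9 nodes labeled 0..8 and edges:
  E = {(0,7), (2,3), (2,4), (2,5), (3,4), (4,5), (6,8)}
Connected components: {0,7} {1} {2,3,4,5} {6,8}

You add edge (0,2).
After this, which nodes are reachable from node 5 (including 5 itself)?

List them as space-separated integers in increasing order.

Answer: 0 2 3 4 5 7

Derivation:
Before: nodes reachable from 5: {2,3,4,5}
Adding (0,2): merges 5's component with another. Reachability grows.
After: nodes reachable from 5: {0,2,3,4,5,7}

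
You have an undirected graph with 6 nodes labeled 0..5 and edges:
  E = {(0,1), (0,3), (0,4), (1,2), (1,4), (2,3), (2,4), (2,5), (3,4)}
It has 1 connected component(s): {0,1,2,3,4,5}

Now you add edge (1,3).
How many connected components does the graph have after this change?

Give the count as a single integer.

Initial component count: 1
Add (1,3): endpoints already in same component. Count unchanged: 1.
New component count: 1

Answer: 1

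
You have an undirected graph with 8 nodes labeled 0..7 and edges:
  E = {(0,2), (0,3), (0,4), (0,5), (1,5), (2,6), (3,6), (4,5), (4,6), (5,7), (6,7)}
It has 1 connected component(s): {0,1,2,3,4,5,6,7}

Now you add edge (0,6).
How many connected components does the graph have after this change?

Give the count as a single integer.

Answer: 1

Derivation:
Initial component count: 1
Add (0,6): endpoints already in same component. Count unchanged: 1.
New component count: 1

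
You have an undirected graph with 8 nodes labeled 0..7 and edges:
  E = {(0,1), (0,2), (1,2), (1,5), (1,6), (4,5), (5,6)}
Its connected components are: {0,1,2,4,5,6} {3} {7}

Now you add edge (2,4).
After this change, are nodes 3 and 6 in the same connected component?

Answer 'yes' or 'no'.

Answer: no

Derivation:
Initial components: {0,1,2,4,5,6} {3} {7}
Adding edge (2,4): both already in same component {0,1,2,4,5,6}. No change.
New components: {0,1,2,4,5,6} {3} {7}
Are 3 and 6 in the same component? no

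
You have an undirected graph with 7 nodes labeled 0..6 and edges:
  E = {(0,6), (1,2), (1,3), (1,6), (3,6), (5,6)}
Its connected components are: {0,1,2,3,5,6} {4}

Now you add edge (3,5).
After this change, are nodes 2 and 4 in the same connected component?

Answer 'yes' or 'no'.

Answer: no

Derivation:
Initial components: {0,1,2,3,5,6} {4}
Adding edge (3,5): both already in same component {0,1,2,3,5,6}. No change.
New components: {0,1,2,3,5,6} {4}
Are 2 and 4 in the same component? no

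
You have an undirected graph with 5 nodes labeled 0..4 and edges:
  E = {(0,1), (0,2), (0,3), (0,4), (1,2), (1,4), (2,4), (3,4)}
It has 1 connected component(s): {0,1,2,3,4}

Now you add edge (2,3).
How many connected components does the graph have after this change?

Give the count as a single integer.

Initial component count: 1
Add (2,3): endpoints already in same component. Count unchanged: 1.
New component count: 1

Answer: 1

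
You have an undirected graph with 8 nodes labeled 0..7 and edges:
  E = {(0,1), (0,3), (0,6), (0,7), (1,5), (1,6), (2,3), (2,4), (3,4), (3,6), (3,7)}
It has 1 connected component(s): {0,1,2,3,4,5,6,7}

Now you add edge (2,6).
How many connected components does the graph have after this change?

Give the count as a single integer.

Initial component count: 1
Add (2,6): endpoints already in same component. Count unchanged: 1.
New component count: 1

Answer: 1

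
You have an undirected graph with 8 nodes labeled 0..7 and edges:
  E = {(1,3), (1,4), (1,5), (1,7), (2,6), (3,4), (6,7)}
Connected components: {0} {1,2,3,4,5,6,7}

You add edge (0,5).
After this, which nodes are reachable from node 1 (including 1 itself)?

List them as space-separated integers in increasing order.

Answer: 0 1 2 3 4 5 6 7

Derivation:
Before: nodes reachable from 1: {1,2,3,4,5,6,7}
Adding (0,5): merges 1's component with another. Reachability grows.
After: nodes reachable from 1: {0,1,2,3,4,5,6,7}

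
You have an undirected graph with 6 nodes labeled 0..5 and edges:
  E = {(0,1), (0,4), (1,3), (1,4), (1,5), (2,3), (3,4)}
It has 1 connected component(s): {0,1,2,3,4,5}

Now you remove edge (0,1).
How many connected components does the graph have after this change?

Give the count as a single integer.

Initial component count: 1
Remove (0,1): not a bridge. Count unchanged: 1.
  After removal, components: {0,1,2,3,4,5}
New component count: 1

Answer: 1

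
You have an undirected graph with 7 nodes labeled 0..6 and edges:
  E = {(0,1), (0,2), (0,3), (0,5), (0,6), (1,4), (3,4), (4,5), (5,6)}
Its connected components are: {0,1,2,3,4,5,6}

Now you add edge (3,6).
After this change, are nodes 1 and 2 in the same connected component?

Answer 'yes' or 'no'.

Answer: yes

Derivation:
Initial components: {0,1,2,3,4,5,6}
Adding edge (3,6): both already in same component {0,1,2,3,4,5,6}. No change.
New components: {0,1,2,3,4,5,6}
Are 1 and 2 in the same component? yes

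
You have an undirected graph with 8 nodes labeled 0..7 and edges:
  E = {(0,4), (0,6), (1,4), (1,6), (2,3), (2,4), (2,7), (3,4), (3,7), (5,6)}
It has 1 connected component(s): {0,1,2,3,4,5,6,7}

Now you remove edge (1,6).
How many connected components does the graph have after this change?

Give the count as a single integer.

Answer: 1

Derivation:
Initial component count: 1
Remove (1,6): not a bridge. Count unchanged: 1.
  After removal, components: {0,1,2,3,4,5,6,7}
New component count: 1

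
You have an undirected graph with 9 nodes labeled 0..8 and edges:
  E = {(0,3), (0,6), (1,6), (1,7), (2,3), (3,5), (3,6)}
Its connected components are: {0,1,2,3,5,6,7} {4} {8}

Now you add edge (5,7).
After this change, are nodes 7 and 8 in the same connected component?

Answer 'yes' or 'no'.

Answer: no

Derivation:
Initial components: {0,1,2,3,5,6,7} {4} {8}
Adding edge (5,7): both already in same component {0,1,2,3,5,6,7}. No change.
New components: {0,1,2,3,5,6,7} {4} {8}
Are 7 and 8 in the same component? no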